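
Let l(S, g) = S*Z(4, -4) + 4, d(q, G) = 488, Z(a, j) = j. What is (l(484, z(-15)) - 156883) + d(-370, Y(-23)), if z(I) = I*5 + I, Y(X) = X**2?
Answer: -158327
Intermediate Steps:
z(I) = 6*I (z(I) = 5*I + I = 6*I)
l(S, g) = 4 - 4*S (l(S, g) = S*(-4) + 4 = -4*S + 4 = 4 - 4*S)
(l(484, z(-15)) - 156883) + d(-370, Y(-23)) = ((4 - 4*484) - 156883) + 488 = ((4 - 1936) - 156883) + 488 = (-1932 - 156883) + 488 = -158815 + 488 = -158327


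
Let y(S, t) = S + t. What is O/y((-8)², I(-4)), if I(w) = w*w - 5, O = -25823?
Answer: -25823/75 ≈ -344.31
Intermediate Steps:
I(w) = -5 + w² (I(w) = w² - 5 = -5 + w²)
O/y((-8)², I(-4)) = -25823/((-8)² + (-5 + (-4)²)) = -25823/(64 + (-5 + 16)) = -25823/(64 + 11) = -25823/75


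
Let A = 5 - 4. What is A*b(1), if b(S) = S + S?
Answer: 2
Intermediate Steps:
b(S) = 2*S
A = 1 (A = 5 - 1*4 = 5 - 4 = 1)
A*b(1) = 1*(2*1) = 1*2 = 2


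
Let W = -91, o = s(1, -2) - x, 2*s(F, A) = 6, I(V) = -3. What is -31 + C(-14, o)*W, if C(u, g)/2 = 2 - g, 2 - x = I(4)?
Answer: -759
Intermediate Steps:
x = 5 (x = 2 - 1*(-3) = 2 + 3 = 5)
s(F, A) = 3 (s(F, A) = (½)*6 = 3)
o = -2 (o = 3 - 1*5 = 3 - 5 = -2)
C(u, g) = 4 - 2*g (C(u, g) = 2*(2 - g) = 4 - 2*g)
-31 + C(-14, o)*W = -31 + (4 - 2*(-2))*(-91) = -31 + (4 + 4)*(-91) = -31 + 8*(-91) = -31 - 728 = -759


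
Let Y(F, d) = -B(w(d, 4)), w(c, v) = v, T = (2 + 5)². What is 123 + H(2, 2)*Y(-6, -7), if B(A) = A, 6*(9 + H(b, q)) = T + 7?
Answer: 365/3 ≈ 121.67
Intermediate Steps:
T = 49 (T = 7² = 49)
H(b, q) = ⅓ (H(b, q) = -9 + (49 + 7)/6 = -9 + (⅙)*56 = -9 + 28/3 = ⅓)
Y(F, d) = -4 (Y(F, d) = -1*4 = -4)
123 + H(2, 2)*Y(-6, -7) = 123 + (⅓)*(-4) = 123 - 4/3 = 365/3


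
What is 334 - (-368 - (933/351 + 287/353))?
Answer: 29136664/41301 ≈ 705.47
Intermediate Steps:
334 - (-368 - (933/351 + 287/353)) = 334 - (-368 - (933*(1/351) + 287*(1/353))) = 334 - (-368 - (311/117 + 287/353)) = 334 - (-368 - 1*143362/41301) = 334 - (-368 - 143362/41301) = 334 - 1*(-15342130/41301) = 334 + 15342130/41301 = 29136664/41301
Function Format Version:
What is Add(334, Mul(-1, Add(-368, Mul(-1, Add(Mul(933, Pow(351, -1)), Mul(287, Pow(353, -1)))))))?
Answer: Rational(29136664, 41301) ≈ 705.47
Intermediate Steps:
Add(334, Mul(-1, Add(-368, Mul(-1, Add(Mul(933, Pow(351, -1)), Mul(287, Pow(353, -1))))))) = Add(334, Mul(-1, Add(-368, Mul(-1, Add(Mul(933, Rational(1, 351)), Mul(287, Rational(1, 353))))))) = Add(334, Mul(-1, Add(-368, Mul(-1, Add(Rational(311, 117), Rational(287, 353)))))) = Add(334, Mul(-1, Add(-368, Mul(-1, Rational(143362, 41301))))) = Add(334, Mul(-1, Add(-368, Rational(-143362, 41301)))) = Add(334, Mul(-1, Rational(-15342130, 41301))) = Add(334, Rational(15342130, 41301)) = Rational(29136664, 41301)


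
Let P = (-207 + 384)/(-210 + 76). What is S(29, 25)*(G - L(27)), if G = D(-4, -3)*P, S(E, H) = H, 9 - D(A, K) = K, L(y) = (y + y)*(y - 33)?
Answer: 516150/67 ≈ 7703.7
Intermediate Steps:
L(y) = 2*y*(-33 + y) (L(y) = (2*y)*(-33 + y) = 2*y*(-33 + y))
D(A, K) = 9 - K
P = -177/134 (P = 177/(-134) = 177*(-1/134) = -177/134 ≈ -1.3209)
G = -1062/67 (G = (9 - 1*(-3))*(-177/134) = (9 + 3)*(-177/134) = 12*(-177/134) = -1062/67 ≈ -15.851)
S(29, 25)*(G - L(27)) = 25*(-1062/67 - 2*27*(-33 + 27)) = 25*(-1062/67 - 2*27*(-6)) = 25*(-1062/67 - 1*(-324)) = 25*(-1062/67 + 324) = 25*(20646/67) = 516150/67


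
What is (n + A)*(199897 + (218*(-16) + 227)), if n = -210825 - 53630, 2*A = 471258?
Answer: -5668229336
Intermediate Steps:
A = 235629 (A = (½)*471258 = 235629)
n = -264455
(n + A)*(199897 + (218*(-16) + 227)) = (-264455 + 235629)*(199897 + (218*(-16) + 227)) = -28826*(199897 + (-3488 + 227)) = -28826*(199897 - 3261) = -28826*196636 = -5668229336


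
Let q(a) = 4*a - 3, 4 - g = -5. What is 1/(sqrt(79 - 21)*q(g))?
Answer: sqrt(58)/1914 ≈ 0.0039790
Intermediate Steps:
g = 9 (g = 4 - 1*(-5) = 4 + 5 = 9)
q(a) = -3 + 4*a
1/(sqrt(79 - 21)*q(g)) = 1/(sqrt(79 - 21)*(-3 + 4*9)) = 1/(sqrt(58)*(-3 + 36)) = 1/(sqrt(58)*33) = 1/(33*sqrt(58)) = sqrt(58)/1914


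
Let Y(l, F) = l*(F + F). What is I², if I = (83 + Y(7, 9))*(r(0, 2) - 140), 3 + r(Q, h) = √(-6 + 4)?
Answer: 893145407 - 12492766*I*√2 ≈ 8.9315e+8 - 1.7667e+7*I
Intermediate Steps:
r(Q, h) = -3 + I*√2 (r(Q, h) = -3 + √(-6 + 4) = -3 + √(-2) = -3 + I*√2)
Y(l, F) = 2*F*l (Y(l, F) = l*(2*F) = 2*F*l)
I = -29887 + 209*I*√2 (I = (83 + 2*9*7)*((-3 + I*√2) - 140) = (83 + 126)*(-143 + I*√2) = 209*(-143 + I*√2) = -29887 + 209*I*√2 ≈ -29887.0 + 295.57*I)
I² = (-29887 + 209*I*√2)²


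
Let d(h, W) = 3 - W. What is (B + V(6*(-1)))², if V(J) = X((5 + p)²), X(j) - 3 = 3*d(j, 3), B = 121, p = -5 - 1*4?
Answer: 15376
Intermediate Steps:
p = -9 (p = -5 - 4 = -9)
X(j) = 3 (X(j) = 3 + 3*(3 - 1*3) = 3 + 3*(3 - 3) = 3 + 3*0 = 3 + 0 = 3)
V(J) = 3
(B + V(6*(-1)))² = (121 + 3)² = 124² = 15376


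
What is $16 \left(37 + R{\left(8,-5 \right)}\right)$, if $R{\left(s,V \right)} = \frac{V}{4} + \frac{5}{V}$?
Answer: $556$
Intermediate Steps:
$R{\left(s,V \right)} = \frac{5}{V} + \frac{V}{4}$ ($R{\left(s,V \right)} = V \frac{1}{4} + \frac{5}{V} = \frac{V}{4} + \frac{5}{V} = \frac{5}{V} + \frac{V}{4}$)
$16 \left(37 + R{\left(8,-5 \right)}\right) = 16 \left(37 + \left(\frac{5}{-5} + \frac{1}{4} \left(-5\right)\right)\right) = 16 \left(37 + \left(5 \left(- \frac{1}{5}\right) - \frac{5}{4}\right)\right) = 16 \left(37 - \frac{9}{4}\right) = 16 \cdot \frac{139}{4} = 556$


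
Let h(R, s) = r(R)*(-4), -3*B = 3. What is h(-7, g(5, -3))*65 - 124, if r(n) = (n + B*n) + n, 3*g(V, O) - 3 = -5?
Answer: 1696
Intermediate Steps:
B = -1 (B = -⅓*3 = -1)
g(V, O) = -⅔ (g(V, O) = 1 + (⅓)*(-5) = 1 - 5/3 = -⅔)
r(n) = n (r(n) = (n - n) + n = 0 + n = n)
h(R, s) = -4*R (h(R, s) = R*(-4) = -4*R)
h(-7, g(5, -3))*65 - 124 = -4*(-7)*65 - 124 = 28*65 - 124 = 1820 - 124 = 1696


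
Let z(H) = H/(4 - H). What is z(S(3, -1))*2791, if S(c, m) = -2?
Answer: -2791/3 ≈ -930.33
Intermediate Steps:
z(S(3, -1))*2791 = -1*(-2)/(-4 - 2)*2791 = -1*(-2)/(-6)*2791 = -1*(-2)*(-⅙)*2791 = -⅓*2791 = -2791/3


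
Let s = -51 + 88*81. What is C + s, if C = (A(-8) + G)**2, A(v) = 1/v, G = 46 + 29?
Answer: 811729/64 ≈ 12683.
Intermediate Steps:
G = 75
s = 7077 (s = -51 + 7128 = 7077)
C = 358801/64 (C = (1/(-8) + 75)**2 = (-1/8 + 75)**2 = (599/8)**2 = 358801/64 ≈ 5606.3)
C + s = 358801/64 + 7077 = 811729/64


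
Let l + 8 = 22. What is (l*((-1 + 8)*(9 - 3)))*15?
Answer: 8820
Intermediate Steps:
l = 14 (l = -8 + 22 = 14)
(l*((-1 + 8)*(9 - 3)))*15 = (14*((-1 + 8)*(9 - 3)))*15 = (14*(7*6))*15 = (14*42)*15 = 588*15 = 8820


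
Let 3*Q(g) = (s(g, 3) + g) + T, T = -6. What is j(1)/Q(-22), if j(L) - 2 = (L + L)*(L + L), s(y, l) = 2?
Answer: -9/13 ≈ -0.69231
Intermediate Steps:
Q(g) = -4/3 + g/3 (Q(g) = ((2 + g) - 6)/3 = (-4 + g)/3 = -4/3 + g/3)
j(L) = 2 + 4*L² (j(L) = 2 + (L + L)*(L + L) = 2 + (2*L)*(2*L) = 2 + 4*L²)
j(1)/Q(-22) = (2 + 4*1²)/(-4/3 + (⅓)*(-22)) = (2 + 4*1)/(-4/3 - 22/3) = (2 + 4)/(-26/3) = 6*(-3/26) = -9/13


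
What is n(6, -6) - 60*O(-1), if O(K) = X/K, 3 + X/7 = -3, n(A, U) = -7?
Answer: -2527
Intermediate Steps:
X = -42 (X = -21 + 7*(-3) = -21 - 21 = -42)
O(K) = -42/K
n(6, -6) - 60*O(-1) = -7 - (-2520)/(-1) = -7 - (-2520)*(-1) = -7 - 60*42 = -7 - 2520 = -2527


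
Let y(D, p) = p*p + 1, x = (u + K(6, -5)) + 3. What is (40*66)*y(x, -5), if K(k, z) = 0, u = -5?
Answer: 68640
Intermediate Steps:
x = -2 (x = (-5 + 0) + 3 = -5 + 3 = -2)
y(D, p) = 1 + p**2 (y(D, p) = p**2 + 1 = 1 + p**2)
(40*66)*y(x, -5) = (40*66)*(1 + (-5)**2) = 2640*(1 + 25) = 2640*26 = 68640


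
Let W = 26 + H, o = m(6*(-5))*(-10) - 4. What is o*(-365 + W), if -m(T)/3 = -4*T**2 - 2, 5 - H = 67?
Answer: 43333664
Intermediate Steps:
H = -62 (H = 5 - 1*67 = 5 - 67 = -62)
m(T) = 6 + 12*T**2 (m(T) = -3*(-4*T**2 - 2) = -3*(-2 - 4*T**2) = 6 + 12*T**2)
o = -108064 (o = (6 + 12*(6*(-5))**2)*(-10) - 4 = (6 + 12*(-30)**2)*(-10) - 4 = (6 + 12*900)*(-10) - 4 = (6 + 10800)*(-10) - 4 = 10806*(-10) - 4 = -108060 - 4 = -108064)
W = -36 (W = 26 - 62 = -36)
o*(-365 + W) = -108064*(-365 - 36) = -108064*(-401) = 43333664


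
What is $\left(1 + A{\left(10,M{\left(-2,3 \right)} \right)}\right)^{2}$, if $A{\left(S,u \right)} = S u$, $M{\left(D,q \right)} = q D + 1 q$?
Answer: $841$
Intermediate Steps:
$M{\left(D,q \right)} = q + D q$ ($M{\left(D,q \right)} = D q + q = q + D q$)
$\left(1 + A{\left(10,M{\left(-2,3 \right)} \right)}\right)^{2} = \left(1 + 10 \cdot 3 \left(1 - 2\right)\right)^{2} = \left(1 + 10 \cdot 3 \left(-1\right)\right)^{2} = \left(1 + 10 \left(-3\right)\right)^{2} = \left(1 - 30\right)^{2} = \left(-29\right)^{2} = 841$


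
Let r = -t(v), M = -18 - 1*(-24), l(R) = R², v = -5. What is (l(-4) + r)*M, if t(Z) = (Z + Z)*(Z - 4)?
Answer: -444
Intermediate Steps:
t(Z) = 2*Z*(-4 + Z) (t(Z) = (2*Z)*(-4 + Z) = 2*Z*(-4 + Z))
M = 6 (M = -18 + 24 = 6)
r = -90 (r = -2*(-5)*(-4 - 5) = -2*(-5)*(-9) = -1*90 = -90)
(l(-4) + r)*M = ((-4)² - 90)*6 = (16 - 90)*6 = -74*6 = -444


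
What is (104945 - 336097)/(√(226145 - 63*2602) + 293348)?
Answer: -67807976896/86052986885 + 231152*√62219/86052986885 ≈ -0.78731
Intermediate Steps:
(104945 - 336097)/(√(226145 - 63*2602) + 293348) = -231152/(√(226145 - 163926) + 293348) = -231152/(√62219 + 293348) = -231152/(293348 + √62219)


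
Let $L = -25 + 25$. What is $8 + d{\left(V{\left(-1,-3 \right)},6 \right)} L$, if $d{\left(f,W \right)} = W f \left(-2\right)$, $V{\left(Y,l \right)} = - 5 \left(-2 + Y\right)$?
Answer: $8$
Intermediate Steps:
$V{\left(Y,l \right)} = 10 - 5 Y$
$L = 0$
$d{\left(f,W \right)} = - 2 W f$
$8 + d{\left(V{\left(-1,-3 \right)},6 \right)} L = 8 + \left(-2\right) 6 \left(10 - -5\right) 0 = 8 + \left(-2\right) 6 \left(10 + 5\right) 0 = 8 + \left(-2\right) 6 \cdot 15 \cdot 0 = 8 - 0 = 8 + 0 = 8$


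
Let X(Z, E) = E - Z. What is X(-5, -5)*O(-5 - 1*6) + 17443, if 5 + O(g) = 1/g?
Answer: 17443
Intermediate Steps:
O(g) = -5 + 1/g
X(-5, -5)*O(-5 - 1*6) + 17443 = (-5 - 1*(-5))*(-5 + 1/(-5 - 1*6)) + 17443 = (-5 + 5)*(-5 + 1/(-5 - 6)) + 17443 = 0*(-5 + 1/(-11)) + 17443 = 0*(-5 - 1/11) + 17443 = 0*(-56/11) + 17443 = 0 + 17443 = 17443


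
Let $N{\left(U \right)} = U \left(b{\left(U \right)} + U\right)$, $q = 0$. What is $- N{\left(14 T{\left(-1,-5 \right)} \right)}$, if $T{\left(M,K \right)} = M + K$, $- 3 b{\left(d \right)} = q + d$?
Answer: $-4704$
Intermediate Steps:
$b{\left(d \right)} = - \frac{d}{3}$ ($b{\left(d \right)} = - \frac{0 + d}{3} = - \frac{d}{3}$)
$T{\left(M,K \right)} = K + M$
$N{\left(U \right)} = \frac{2 U^{2}}{3}$ ($N{\left(U \right)} = U \left(- \frac{U}{3} + U\right) = U \frac{2 U}{3} = \frac{2 U^{2}}{3}$)
$- N{\left(14 T{\left(-1,-5 \right)} \right)} = - \frac{2 \left(14 \left(-5 - 1\right)\right)^{2}}{3} = - \frac{2 \left(14 \left(-6\right)\right)^{2}}{3} = - \frac{2 \left(-84\right)^{2}}{3} = - \frac{2 \cdot 7056}{3} = \left(-1\right) 4704 = -4704$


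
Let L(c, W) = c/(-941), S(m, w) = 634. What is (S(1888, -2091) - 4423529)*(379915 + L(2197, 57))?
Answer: -1581175311743110/941 ≈ -1.6803e+12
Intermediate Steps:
L(c, W) = -c/941 (L(c, W) = c*(-1/941) = -c/941)
(S(1888, -2091) - 4423529)*(379915 + L(2197, 57)) = (634 - 4423529)*(379915 - 1/941*2197) = -4422895*(379915 - 2197/941) = -4422895*357497818/941 = -1581175311743110/941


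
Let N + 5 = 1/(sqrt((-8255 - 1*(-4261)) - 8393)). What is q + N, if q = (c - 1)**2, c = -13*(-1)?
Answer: 139 - I*sqrt(12387)/12387 ≈ 139.0 - 0.008985*I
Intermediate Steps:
c = 13
q = 144 (q = (13 - 1)**2 = 12**2 = 144)
N = -5 - I*sqrt(12387)/12387 (N = -5 + 1/(sqrt((-8255 - 1*(-4261)) - 8393)) = -5 + 1/(sqrt((-8255 + 4261) - 8393)) = -5 + 1/(sqrt(-3994 - 8393)) = -5 + 1/(sqrt(-12387)) = -5 + 1/(I*sqrt(12387)) = -5 - I*sqrt(12387)/12387 ≈ -5.0 - 0.008985*I)
q + N = 144 + (-5 - I*sqrt(12387)/12387) = 139 - I*sqrt(12387)/12387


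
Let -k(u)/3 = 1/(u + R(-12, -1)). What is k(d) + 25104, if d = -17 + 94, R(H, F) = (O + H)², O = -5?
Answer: 3062687/122 ≈ 25104.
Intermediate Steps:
R(H, F) = (-5 + H)²
d = 77
k(u) = -3/(289 + u) (k(u) = -3/(u + (-5 - 12)²) = -3/(u + (-17)²) = -3/(u + 289) = -3/(289 + u))
k(d) + 25104 = -3/(289 + 77) + 25104 = -3/366 + 25104 = -3*1/366 + 25104 = -1/122 + 25104 = 3062687/122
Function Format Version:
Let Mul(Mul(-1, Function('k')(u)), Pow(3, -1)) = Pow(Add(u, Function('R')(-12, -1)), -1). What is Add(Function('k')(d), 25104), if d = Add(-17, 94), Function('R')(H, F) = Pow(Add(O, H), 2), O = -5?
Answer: Rational(3062687, 122) ≈ 25104.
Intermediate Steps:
Function('R')(H, F) = Pow(Add(-5, H), 2)
d = 77
Function('k')(u) = Mul(-3, Pow(Add(289, u), -1)) (Function('k')(u) = Mul(-3, Pow(Add(u, Pow(Add(-5, -12), 2)), -1)) = Mul(-3, Pow(Add(u, Pow(-17, 2)), -1)) = Mul(-3, Pow(Add(u, 289), -1)) = Mul(-3, Pow(Add(289, u), -1)))
Add(Function('k')(d), 25104) = Add(Mul(-3, Pow(Add(289, 77), -1)), 25104) = Add(Mul(-3, Pow(366, -1)), 25104) = Add(Mul(-3, Rational(1, 366)), 25104) = Add(Rational(-1, 122), 25104) = Rational(3062687, 122)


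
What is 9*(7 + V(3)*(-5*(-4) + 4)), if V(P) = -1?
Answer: -153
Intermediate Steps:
9*(7 + V(3)*(-5*(-4) + 4)) = 9*(7 - (-5*(-4) + 4)) = 9*(7 - (20 + 4)) = 9*(7 - 1*24) = 9*(7 - 24) = 9*(-17) = -153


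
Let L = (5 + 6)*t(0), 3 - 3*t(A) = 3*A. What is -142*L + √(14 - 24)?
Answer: -1562 + I*√10 ≈ -1562.0 + 3.1623*I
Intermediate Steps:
t(A) = 1 - A
L = 11 (L = (5 + 6)*(1 - 1*0) = 11*(1 + 0) = 11*1 = 11)
-142*L + √(14 - 24) = -142*11 + √(14 - 24) = -1562 + √(-10) = -1562 + I*√10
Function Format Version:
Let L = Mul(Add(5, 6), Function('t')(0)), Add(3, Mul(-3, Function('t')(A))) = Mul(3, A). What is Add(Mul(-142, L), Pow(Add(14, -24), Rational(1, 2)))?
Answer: Add(-1562, Mul(I, Pow(10, Rational(1, 2)))) ≈ Add(-1562.0, Mul(3.1623, I))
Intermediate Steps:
Function('t')(A) = Add(1, Mul(-1, A)) (Function('t')(A) = Add(1, Mul(Rational(-1, 3), Mul(3, A))) = Add(1, Mul(-1, A)))
L = 11 (L = Mul(Add(5, 6), Add(1, Mul(-1, 0))) = Mul(11, Add(1, 0)) = Mul(11, 1) = 11)
Add(Mul(-142, L), Pow(Add(14, -24), Rational(1, 2))) = Add(Mul(-142, 11), Pow(Add(14, -24), Rational(1, 2))) = Add(-1562, Pow(-10, Rational(1, 2))) = Add(-1562, Mul(I, Pow(10, Rational(1, 2))))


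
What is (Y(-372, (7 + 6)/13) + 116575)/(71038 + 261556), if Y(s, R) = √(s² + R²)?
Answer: 116575/332594 + √138385/332594 ≈ 0.35162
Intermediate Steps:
Y(s, R) = √(R² + s²)
(Y(-372, (7 + 6)/13) + 116575)/(71038 + 261556) = (√(((7 + 6)/13)² + (-372)²) + 116575)/(71038 + 261556) = (√(((1/13)*13)² + 138384) + 116575)/332594 = (√(1² + 138384) + 116575)*(1/332594) = (√(1 + 138384) + 116575)*(1/332594) = (√138385 + 116575)*(1/332594) = (116575 + √138385)*(1/332594) = 116575/332594 + √138385/332594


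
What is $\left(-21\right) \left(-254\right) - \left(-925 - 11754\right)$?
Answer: $18013$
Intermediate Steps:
$\left(-21\right) \left(-254\right) - \left(-925 - 11754\right) = 5334 - -12679 = 5334 + 12679 = 18013$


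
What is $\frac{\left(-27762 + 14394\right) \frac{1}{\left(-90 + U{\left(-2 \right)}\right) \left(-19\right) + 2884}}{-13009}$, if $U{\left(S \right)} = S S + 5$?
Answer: $\frac{13368}{57538807} \approx 0.00023233$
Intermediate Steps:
$U{\left(S \right)} = 5 + S^{2}$ ($U{\left(S \right)} = S^{2} + 5 = 5 + S^{2}$)
$\frac{\left(-27762 + 14394\right) \frac{1}{\left(-90 + U{\left(-2 \right)}\right) \left(-19\right) + 2884}}{-13009} = \frac{\left(-27762 + 14394\right) \frac{1}{\left(-90 + \left(5 + \left(-2\right)^{2}\right)\right) \left(-19\right) + 2884}}{-13009} = - \frac{13368}{\left(-90 + \left(5 + 4\right)\right) \left(-19\right) + 2884} \left(- \frac{1}{13009}\right) = - \frac{13368}{\left(-90 + 9\right) \left(-19\right) + 2884} \left(- \frac{1}{13009}\right) = - \frac{13368}{\left(-81\right) \left(-19\right) + 2884} \left(- \frac{1}{13009}\right) = - \frac{13368}{1539 + 2884} \left(- \frac{1}{13009}\right) = - \frac{13368}{4423} \left(- \frac{1}{13009}\right) = \left(-13368\right) \frac{1}{4423} \left(- \frac{1}{13009}\right) = \left(- \frac{13368}{4423}\right) \left(- \frac{1}{13009}\right) = \frac{13368}{57538807}$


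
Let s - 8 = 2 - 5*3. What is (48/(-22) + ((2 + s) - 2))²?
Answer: 6241/121 ≈ 51.578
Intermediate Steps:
s = -5 (s = 8 + (2 - 5*3) = 8 + (2 - 15) = 8 - 13 = -5)
(48/(-22) + ((2 + s) - 2))² = (48/(-22) + ((2 - 5) - 2))² = (48*(-1/22) + (-3 - 2))² = (-24/11 - 5)² = (-79/11)² = 6241/121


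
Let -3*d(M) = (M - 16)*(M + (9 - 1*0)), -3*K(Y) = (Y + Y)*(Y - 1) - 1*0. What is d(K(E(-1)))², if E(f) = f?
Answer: 1430416/729 ≈ 1962.2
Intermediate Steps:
K(Y) = -2*Y*(-1 + Y)/3 (K(Y) = -((Y + Y)*(Y - 1) - 1*0)/3 = -((2*Y)*(-1 + Y) + 0)/3 = -(2*Y*(-1 + Y) + 0)/3 = -2*Y*(-1 + Y)/3)
d(M) = -(-16 + M)*(9 + M)/3 (d(M) = -(M - 16)*(M + (9 - 1*0))/3 = -(-16 + M)*(M + (9 + 0))/3 = -(-16 + M)*(M + 9)/3 = -(-16 + M)*(9 + M)/3)
d(K(E(-1)))² = (48 - 4*(1 - 1*(-1))²/9/3 + 7*((⅔)*(-1)*(1 - 1*(-1)))/3)² = (48 - 4*(1 + 1)²/9/3 + 7*((⅔)*(-1)*(1 + 1))/3)² = (48 - ((⅔)*(-1)*2)²/3 + 7*((⅔)*(-1)*2)/3)² = (48 - (-4/3)²/3 + (7/3)*(-4/3))² = (48 - ⅓*16/9 - 28/9)² = (48 - 16/27 - 28/9)² = (1196/27)² = 1430416/729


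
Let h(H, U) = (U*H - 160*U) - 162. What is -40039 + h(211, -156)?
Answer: -48157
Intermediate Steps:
h(H, U) = -162 - 160*U + H*U (h(H, U) = (H*U - 160*U) - 162 = (-160*U + H*U) - 162 = -162 - 160*U + H*U)
-40039 + h(211, -156) = -40039 + (-162 - 160*(-156) + 211*(-156)) = -40039 + (-162 + 24960 - 32916) = -40039 - 8118 = -48157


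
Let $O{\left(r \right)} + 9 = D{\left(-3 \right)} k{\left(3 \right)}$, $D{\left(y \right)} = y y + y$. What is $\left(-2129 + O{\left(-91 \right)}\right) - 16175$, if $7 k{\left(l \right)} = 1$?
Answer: $- \frac{128185}{7} \approx -18312.0$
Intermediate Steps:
$k{\left(l \right)} = \frac{1}{7}$ ($k{\left(l \right)} = \frac{1}{7} \cdot 1 = \frac{1}{7}$)
$D{\left(y \right)} = y + y^{2}$ ($D{\left(y \right)} = y^{2} + y = y + y^{2}$)
$O{\left(r \right)} = - \frac{57}{7}$ ($O{\left(r \right)} = -9 + - 3 \left(1 - 3\right) \frac{1}{7} = -9 + \left(-3\right) \left(-2\right) \frac{1}{7} = -9 + 6 \cdot \frac{1}{7} = -9 + \frac{6}{7} = - \frac{57}{7}$)
$\left(-2129 + O{\left(-91 \right)}\right) - 16175 = \left(-2129 - \frac{57}{7}\right) - 16175 = - \frac{14960}{7} - 16175 = - \frac{128185}{7}$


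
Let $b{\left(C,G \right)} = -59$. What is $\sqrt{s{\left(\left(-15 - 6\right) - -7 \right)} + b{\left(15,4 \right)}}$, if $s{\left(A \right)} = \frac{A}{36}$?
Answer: $\frac{i \sqrt{2138}}{6} \approx 7.7064 i$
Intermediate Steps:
$s{\left(A \right)} = \frac{A}{36}$ ($s{\left(A \right)} = A \frac{1}{36} = \frac{A}{36}$)
$\sqrt{s{\left(\left(-15 - 6\right) - -7 \right)} + b{\left(15,4 \right)}} = \sqrt{\frac{\left(-15 - 6\right) - -7}{36} - 59} = \sqrt{\frac{\left(-15 - 6\right) + 7}{36} - 59} = \sqrt{\frac{-21 + 7}{36} - 59} = \sqrt{\frac{1}{36} \left(-14\right) - 59} = \sqrt{- \frac{7}{18} - 59} = \sqrt{- \frac{1069}{18}} = \frac{i \sqrt{2138}}{6}$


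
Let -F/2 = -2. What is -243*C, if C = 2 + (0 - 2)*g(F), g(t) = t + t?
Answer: 3402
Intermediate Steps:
F = 4 (F = -2*(-2) = 4)
g(t) = 2*t
C = -14 (C = 2 + (0 - 2)*(2*4) = 2 - 2*8 = 2 - 16 = -14)
-243*C = -243*(-14) = 3402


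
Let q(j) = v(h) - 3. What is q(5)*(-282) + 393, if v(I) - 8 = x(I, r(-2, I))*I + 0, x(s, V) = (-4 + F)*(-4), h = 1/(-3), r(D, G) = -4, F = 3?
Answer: -641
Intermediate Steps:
h = -1/3 ≈ -0.33333
x(s, V) = 4 (x(s, V) = (-4 + 3)*(-4) = -1*(-4) = 4)
v(I) = 8 + 4*I (v(I) = 8 + (4*I + 0) = 8 + 4*I)
q(j) = 11/3 (q(j) = (8 + 4*(-1/3)) - 3 = (8 - 4/3) - 3 = 20/3 - 3 = 11/3)
q(5)*(-282) + 393 = (11/3)*(-282) + 393 = -1034 + 393 = -641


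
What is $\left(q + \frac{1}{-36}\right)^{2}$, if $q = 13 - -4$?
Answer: $\frac{373321}{1296} \approx 288.06$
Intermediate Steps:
$q = 17$ ($q = 13 + 4 = 17$)
$\left(q + \frac{1}{-36}\right)^{2} = \left(17 + \frac{1}{-36}\right)^{2} = \left(17 - \frac{1}{36}\right)^{2} = \left(\frac{611}{36}\right)^{2} = \frac{373321}{1296}$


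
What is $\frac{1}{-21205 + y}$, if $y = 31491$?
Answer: $\frac{1}{10286} \approx 9.7219 \cdot 10^{-5}$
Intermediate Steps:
$\frac{1}{-21205 + y} = \frac{1}{-21205 + 31491} = \frac{1}{10286}$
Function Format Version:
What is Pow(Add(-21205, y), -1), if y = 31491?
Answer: Rational(1, 10286) ≈ 9.7219e-5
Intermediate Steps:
Pow(Add(-21205, y), -1) = Pow(Add(-21205, 31491), -1) = Pow(10286, -1) = Rational(1, 10286)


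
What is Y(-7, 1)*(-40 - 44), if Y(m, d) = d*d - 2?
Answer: 84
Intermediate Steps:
Y(m, d) = -2 + d² (Y(m, d) = d² - 2 = -2 + d²)
Y(-7, 1)*(-40 - 44) = (-2 + 1²)*(-40 - 44) = (-2 + 1)*(-84) = -1*(-84) = 84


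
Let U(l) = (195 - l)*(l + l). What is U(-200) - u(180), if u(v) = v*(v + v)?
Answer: -222800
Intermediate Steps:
U(l) = 2*l*(195 - l) (U(l) = (195 - l)*(2*l) = 2*l*(195 - l))
u(v) = 2*v² (u(v) = v*(2*v) = 2*v²)
U(-200) - u(180) = 2*(-200)*(195 - 1*(-200)) - 2*180² = 2*(-200)*(195 + 200) - 2*32400 = 2*(-200)*395 - 1*64800 = -158000 - 64800 = -222800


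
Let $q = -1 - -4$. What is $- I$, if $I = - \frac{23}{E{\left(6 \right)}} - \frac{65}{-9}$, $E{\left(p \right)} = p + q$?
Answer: $- \frac{14}{3} \approx -4.6667$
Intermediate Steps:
$q = 3$ ($q = -1 + 4 = 3$)
$E{\left(p \right)} = 3 + p$ ($E{\left(p \right)} = p + 3 = 3 + p$)
$I = \frac{14}{3}$ ($I = - \frac{23}{3 + 6} - \frac{65}{-9} = - \frac{23}{9} - - \frac{65}{9} = \left(-23\right) \frac{1}{9} + \frac{65}{9} = - \frac{23}{9} + \frac{65}{9} = \frac{14}{3} \approx 4.6667$)
$- I = \left(-1\right) \frac{14}{3} = - \frac{14}{3}$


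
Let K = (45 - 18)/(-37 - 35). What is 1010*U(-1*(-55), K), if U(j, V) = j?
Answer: 55550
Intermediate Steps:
K = -3/8 (K = 27/(-72) = 27*(-1/72) = -3/8 ≈ -0.37500)
1010*U(-1*(-55), K) = 1010*(-1*(-55)) = 1010*55 = 55550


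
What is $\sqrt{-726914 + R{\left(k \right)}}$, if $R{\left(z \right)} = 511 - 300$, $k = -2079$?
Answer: $i \sqrt{726703} \approx 852.47 i$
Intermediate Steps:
$R{\left(z \right)} = 211$ ($R{\left(z \right)} = 511 - 300 = 211$)
$\sqrt{-726914 + R{\left(k \right)}} = \sqrt{-726914 + 211} = \sqrt{-726703} = i \sqrt{726703}$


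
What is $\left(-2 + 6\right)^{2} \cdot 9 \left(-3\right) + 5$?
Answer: $-427$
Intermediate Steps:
$\left(-2 + 6\right)^{2} \cdot 9 \left(-3\right) + 5 = 4^{2} \left(-27\right) + 5 = 16 \left(-27\right) + 5 = -432 + 5 = -427$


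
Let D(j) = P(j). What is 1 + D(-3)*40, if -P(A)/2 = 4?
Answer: -319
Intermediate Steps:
P(A) = -8 (P(A) = -2*4 = -8)
D(j) = -8
1 + D(-3)*40 = 1 - 8*40 = 1 - 320 = -319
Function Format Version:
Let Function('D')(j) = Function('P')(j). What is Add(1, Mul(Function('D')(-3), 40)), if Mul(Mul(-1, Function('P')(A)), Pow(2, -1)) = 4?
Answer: -319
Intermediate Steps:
Function('P')(A) = -8 (Function('P')(A) = Mul(-2, 4) = -8)
Function('D')(j) = -8
Add(1, Mul(Function('D')(-3), 40)) = Add(1, Mul(-8, 40)) = Add(1, -320) = -319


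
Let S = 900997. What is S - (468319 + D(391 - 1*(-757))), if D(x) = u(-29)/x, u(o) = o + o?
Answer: 248357201/574 ≈ 4.3268e+5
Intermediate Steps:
u(o) = 2*o
D(x) = -58/x (D(x) = (2*(-29))/x = -58/x)
S - (468319 + D(391 - 1*(-757))) = 900997 - (468319 - 58/(391 - 1*(-757))) = 900997 - (468319 - 58/(391 + 757)) = 900997 - (468319 - 58/1148) = 900997 - (468319 - 58*1/1148) = 900997 - (468319 - 29/574) = 900997 - 1*268815077/574 = 900997 - 268815077/574 = 248357201/574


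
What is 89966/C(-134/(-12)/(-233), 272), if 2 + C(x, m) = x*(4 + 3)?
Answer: -125772468/3265 ≈ -38521.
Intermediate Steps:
C(x, m) = -2 + 7*x (C(x, m) = -2 + x*(4 + 3) = -2 + x*7 = -2 + 7*x)
89966/C(-134/(-12)/(-233), 272) = 89966/(-2 + 7*(-134/(-12)/(-233))) = 89966/(-2 + 7*(-134*(-1/12)*(-1/233))) = 89966/(-2 + 7*((67/6)*(-1/233))) = 89966/(-2 + 7*(-67/1398)) = 89966/(-2 - 469/1398) = 89966/(-3265/1398) = 89966*(-1398/3265) = -125772468/3265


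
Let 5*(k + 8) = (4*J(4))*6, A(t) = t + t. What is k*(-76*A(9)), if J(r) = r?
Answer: -76608/5 ≈ -15322.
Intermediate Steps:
A(t) = 2*t
k = 56/5 (k = -8 + ((4*4)*6)/5 = -8 + (16*6)/5 = -8 + (⅕)*96 = -8 + 96/5 = 56/5 ≈ 11.200)
k*(-76*A(9)) = 56*(-152*9)/5 = 56*(-76*18)/5 = (56/5)*(-1368) = -76608/5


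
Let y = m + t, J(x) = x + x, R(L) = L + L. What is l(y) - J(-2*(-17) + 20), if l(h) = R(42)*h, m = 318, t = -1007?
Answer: -57984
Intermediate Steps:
R(L) = 2*L
J(x) = 2*x
y = -689 (y = 318 - 1007 = -689)
l(h) = 84*h (l(h) = (2*42)*h = 84*h)
l(y) - J(-2*(-17) + 20) = 84*(-689) - 2*(-2*(-17) + 20) = -57876 - 2*(34 + 20) = -57876 - 2*54 = -57876 - 1*108 = -57876 - 108 = -57984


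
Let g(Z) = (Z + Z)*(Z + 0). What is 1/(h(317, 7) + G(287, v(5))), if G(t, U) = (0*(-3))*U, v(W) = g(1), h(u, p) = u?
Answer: 1/317 ≈ 0.0031546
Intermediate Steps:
g(Z) = 2*Z² (g(Z) = (2*Z)*Z = 2*Z²)
v(W) = 2 (v(W) = 2*1² = 2*1 = 2)
G(t, U) = 0 (G(t, U) = 0*U = 0)
1/(h(317, 7) + G(287, v(5))) = 1/(317 + 0) = 1/317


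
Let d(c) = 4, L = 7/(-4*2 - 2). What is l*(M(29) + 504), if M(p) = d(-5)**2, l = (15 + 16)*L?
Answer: -11284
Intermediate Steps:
L = -7/10 (L = 7/(-8 - 2) = 7/(-10) = 7*(-1/10) = -7/10 ≈ -0.70000)
l = -217/10 (l = (15 + 16)*(-7/10) = 31*(-7/10) = -217/10 ≈ -21.700)
M(p) = 16 (M(p) = 4**2 = 16)
l*(M(29) + 504) = -217*(16 + 504)/10 = -217/10*520 = -11284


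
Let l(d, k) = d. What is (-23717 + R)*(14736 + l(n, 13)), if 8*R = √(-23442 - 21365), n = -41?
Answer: -348521315 + 14695*I*√44807/8 ≈ -3.4852e+8 + 3.8882e+5*I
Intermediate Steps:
R = I*√44807/8 (R = √(-23442 - 21365)/8 = √(-44807)/8 = (I*√44807)/8 = I*√44807/8 ≈ 26.46*I)
(-23717 + R)*(14736 + l(n, 13)) = (-23717 + I*√44807/8)*(14736 - 41) = (-23717 + I*√44807/8)*14695 = -348521315 + 14695*I*√44807/8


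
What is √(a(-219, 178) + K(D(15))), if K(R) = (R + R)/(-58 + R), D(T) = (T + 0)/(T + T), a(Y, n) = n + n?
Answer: √4707870/115 ≈ 18.867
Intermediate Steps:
a(Y, n) = 2*n
D(T) = ½ (D(T) = T/((2*T)) = T*(1/(2*T)) = ½)
K(R) = 2*R/(-58 + R) (K(R) = (2*R)/(-58 + R) = 2*R/(-58 + R))
√(a(-219, 178) + K(D(15))) = √(2*178 + 2*(½)/(-58 + ½)) = √(356 + 2*(½)/(-115/2)) = √(356 + 2*(½)*(-2/115)) = √(356 - 2/115) = √(40938/115) = √4707870/115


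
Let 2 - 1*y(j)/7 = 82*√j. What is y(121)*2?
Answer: -12600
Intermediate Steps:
y(j) = 14 - 574*√j
y(121)*2 = (14 - 574*√121)*2 = (14 - 574*11)*2 = (14 - 6314)*2 = -6300*2 = -12600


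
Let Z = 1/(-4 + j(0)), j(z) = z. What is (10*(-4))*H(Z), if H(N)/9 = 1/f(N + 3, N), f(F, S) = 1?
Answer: -360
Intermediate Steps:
Z = -¼ (Z = 1/(-4 + 0) = 1/(-4) = -¼ ≈ -0.25000)
H(N) = 9 (H(N) = 9/1 = 9*1 = 9)
(10*(-4))*H(Z) = (10*(-4))*9 = -40*9 = -360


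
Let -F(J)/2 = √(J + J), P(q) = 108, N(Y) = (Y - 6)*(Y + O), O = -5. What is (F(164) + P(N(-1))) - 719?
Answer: -611 - 4*√82 ≈ -647.22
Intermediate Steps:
N(Y) = (-6 + Y)*(-5 + Y) (N(Y) = (Y - 6)*(Y - 5) = (-6 + Y)*(-5 + Y))
F(J) = -2*√2*√J (F(J) = -2*√(J + J) = -2*√2*√J)
(F(164) + P(N(-1))) - 719 = (-2*√2*√164 + 108) - 719 = (-2*√2*2*√41 + 108) - 719 = (-4*√82 + 108) - 719 = (108 - 4*√82) - 719 = -611 - 4*√82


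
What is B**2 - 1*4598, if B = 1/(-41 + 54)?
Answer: -777061/169 ≈ -4598.0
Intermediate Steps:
B = 1/13 ≈ 0.076923
B**2 - 1*4598 = (1/13)**2 - 1*4598 = 1/169 - 4598 = -777061/169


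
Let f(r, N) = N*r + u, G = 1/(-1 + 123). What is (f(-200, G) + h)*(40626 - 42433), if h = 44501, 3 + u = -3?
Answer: -4904369665/61 ≈ -8.0399e+7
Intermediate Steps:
u = -6 (u = -3 - 3 = -6)
G = 1/122 ≈ 0.0081967
f(r, N) = -6 + N*r (f(r, N) = N*r - 6 = -6 + N*r)
(f(-200, G) + h)*(40626 - 42433) = ((-6 + (1/122)*(-200)) + 44501)*(40626 - 42433) = ((-6 - 100/61) + 44501)*(-1807) = (-466/61 + 44501)*(-1807) = (2714095/61)*(-1807) = -4904369665/61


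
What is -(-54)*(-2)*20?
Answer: -2160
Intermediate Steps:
-(-54)*(-2)*20 = -9*12*20 = -108*20 = -2160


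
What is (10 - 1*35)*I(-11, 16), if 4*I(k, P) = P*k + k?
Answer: 4675/4 ≈ 1168.8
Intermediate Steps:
I(k, P) = k/4 + P*k/4 (I(k, P) = (P*k + k)/4 = (k + P*k)/4 = k/4 + P*k/4)
(10 - 1*35)*I(-11, 16) = (10 - 1*35)*((¼)*(-11)*(1 + 16)) = (10 - 35)*((¼)*(-11)*17) = -25*(-187/4) = 4675/4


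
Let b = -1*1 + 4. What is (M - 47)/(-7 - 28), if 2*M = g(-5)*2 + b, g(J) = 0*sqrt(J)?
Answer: 13/10 ≈ 1.3000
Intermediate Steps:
g(J) = 0
b = 3 (b = -1 + 4 = 3)
M = 3/2 (M = (0*2 + 3)/2 = (0 + 3)/2 = (1/2)*3 = 3/2 ≈ 1.5000)
(M - 47)/(-7 - 28) = (3/2 - 47)/(-7 - 28) = -91/2/(-35) = -91/2*(-1/35) = 13/10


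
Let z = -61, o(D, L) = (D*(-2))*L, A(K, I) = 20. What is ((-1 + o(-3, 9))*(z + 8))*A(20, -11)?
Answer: -56180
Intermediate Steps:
o(D, L) = -2*D*L (o(D, L) = (-2*D)*L = -2*D*L)
((-1 + o(-3, 9))*(z + 8))*A(20, -11) = ((-1 - 2*(-3)*9)*(-61 + 8))*20 = ((-1 + 54)*(-53))*20 = (53*(-53))*20 = -2809*20 = -56180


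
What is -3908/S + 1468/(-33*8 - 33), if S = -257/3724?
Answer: 4321980148/76329 ≈ 56623.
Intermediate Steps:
S = -257/3724 (S = -257*1/3724 = -257/3724 ≈ -0.069012)
-3908/S + 1468/(-33*8 - 33) = -3908/(-257/3724) + 1468/(-33*8 - 33) = -3908*(-3724/257) + 1468/(-264 - 33) = 14553392/257 + 1468/(-297) = 14553392/257 + 1468*(-1/297) = 14553392/257 - 1468/297 = 4321980148/76329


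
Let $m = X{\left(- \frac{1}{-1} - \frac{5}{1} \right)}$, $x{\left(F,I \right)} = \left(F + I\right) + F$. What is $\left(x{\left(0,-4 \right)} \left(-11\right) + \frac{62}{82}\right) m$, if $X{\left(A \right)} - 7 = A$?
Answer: $\frac{5505}{41} \approx 134.27$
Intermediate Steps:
$X{\left(A \right)} = 7 + A$
$x{\left(F,I \right)} = I + 2 F$
$m = 3$ ($m = 7 - \left(-1 + 5\right) = 7 - 4 = 3$)
$\left(x{\left(0,-4 \right)} \left(-11\right) + \frac{62}{82}\right) m = \left(\left(-4 + 2 \cdot 0\right) \left(-11\right) + \frac{62}{82}\right) 3 = \left(\left(-4 + 0\right) \left(-11\right) + 62 \cdot \frac{1}{82}\right) 3 = \left(\left(-4\right) \left(-11\right) + \frac{31}{41}\right) 3 = \left(44 + \frac{31}{41}\right) 3 = \frac{1835}{41} \cdot 3 = \frac{5505}{41}$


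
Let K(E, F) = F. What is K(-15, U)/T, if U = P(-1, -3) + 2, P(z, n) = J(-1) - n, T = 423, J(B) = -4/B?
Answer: 1/47 ≈ 0.021277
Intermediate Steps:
P(z, n) = 4 - n (P(z, n) = -4/(-1) - n = -4*(-1) - n = 4 - n)
U = 9 (U = (4 - 1*(-3)) + 2 = (4 + 3) + 2 = 7 + 2 = 9)
K(-15, U)/T = 9/423 = 9*(1/423) = 1/47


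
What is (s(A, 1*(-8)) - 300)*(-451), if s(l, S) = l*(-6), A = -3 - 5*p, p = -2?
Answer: 154242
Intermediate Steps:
A = 7 (A = -3 - 5*(-2) = -3 + 10 = 7)
s(l, S) = -6*l
(s(A, 1*(-8)) - 300)*(-451) = (-6*7 - 300)*(-451) = (-42 - 300)*(-451) = -342*(-451) = 154242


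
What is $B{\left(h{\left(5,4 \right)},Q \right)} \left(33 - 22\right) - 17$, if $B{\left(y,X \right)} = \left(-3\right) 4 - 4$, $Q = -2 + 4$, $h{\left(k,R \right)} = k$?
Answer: $-193$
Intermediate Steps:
$Q = 2$
$B{\left(y,X \right)} = -16$ ($B{\left(y,X \right)} = -12 - 4 = -16$)
$B{\left(h{\left(5,4 \right)},Q \right)} \left(33 - 22\right) - 17 = - 16 \left(33 - 22\right) - 17 = \left(-16\right) 11 - 17 = -176 - 17 = -193$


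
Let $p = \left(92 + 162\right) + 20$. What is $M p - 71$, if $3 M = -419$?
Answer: $- \frac{115019}{3} \approx -38340.0$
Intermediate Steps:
$M = - \frac{419}{3}$ ($M = \frac{1}{3} \left(-419\right) = - \frac{419}{3} \approx -139.67$)
$p = 274$ ($p = 254 + 20 = 274$)
$M p - 71 = \left(- \frac{419}{3}\right) 274 - 71 = - \frac{114806}{3} - 71 = - \frac{115019}{3}$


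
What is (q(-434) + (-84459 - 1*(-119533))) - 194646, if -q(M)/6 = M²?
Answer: -1289708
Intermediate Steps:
q(M) = -6*M²
(q(-434) + (-84459 - 1*(-119533))) - 194646 = (-6*(-434)² + (-84459 - 1*(-119533))) - 194646 = (-6*188356 + (-84459 + 119533)) - 194646 = (-1130136 + 35074) - 194646 = -1095062 - 194646 = -1289708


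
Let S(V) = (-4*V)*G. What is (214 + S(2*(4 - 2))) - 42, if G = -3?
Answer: 220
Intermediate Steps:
S(V) = 12*V (S(V) = -4*V*(-3) = 12*V)
(214 + S(2*(4 - 2))) - 42 = (214 + 12*(2*(4 - 2))) - 42 = (214 + 12*(2*2)) - 42 = (214 + 12*4) - 42 = (214 + 48) - 42 = 262 - 42 = 220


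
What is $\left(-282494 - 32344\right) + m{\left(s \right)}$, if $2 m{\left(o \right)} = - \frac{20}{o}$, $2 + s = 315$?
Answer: $- \frac{98544304}{313} \approx -3.1484 \cdot 10^{5}$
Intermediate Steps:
$s = 313$ ($s = -2 + 315 = 313$)
$m{\left(o \right)} = - \frac{10}{o}$ ($m{\left(o \right)} = \frac{\left(-20\right) \frac{1}{o}}{2} = - \frac{10}{o}$)
$\left(-282494 - 32344\right) + m{\left(s \right)} = \left(-282494 - 32344\right) - \frac{10}{313} = -314838 - \frac{10}{313} = - \frac{98544304}{313}$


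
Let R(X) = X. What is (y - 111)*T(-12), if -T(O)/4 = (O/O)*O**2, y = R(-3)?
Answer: 65664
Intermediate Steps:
y = -3
T(O) = -4*O**2 (T(O) = -4*O/O*O**2 = -4*O**2)
(y - 111)*T(-12) = (-3 - 111)*(-4*(-12)**2) = -(-456)*144 = -114*(-576) = 65664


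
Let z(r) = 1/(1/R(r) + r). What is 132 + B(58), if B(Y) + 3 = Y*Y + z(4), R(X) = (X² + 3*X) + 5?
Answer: 464602/133 ≈ 3493.3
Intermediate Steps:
R(X) = 5 + X² + 3*X
z(r) = 1/(r + 1/(5 + r² + 3*r)) (z(r) = 1/(1/(5 + r² + 3*r) + r) = 1/(r + 1/(5 + r² + 3*r)))
B(Y) = -366/133 + Y² (B(Y) = -3 + (Y*Y + (5 + 4² + 3*4)/(1 + 4*(5 + 4² + 3*4))) = -3 + (Y² + (5 + 16 + 12)/(1 + 4*(5 + 16 + 12))) = -3 + (Y² + 33/(1 + 4*33)) = -3 + (Y² + 33/(1 + 132)) = -3 + (Y² + 33/133) = -3 + (33/133 + Y²) = -366/133 + Y²)
132 + B(58) = 132 + (-366/133 + 58²) = 132 + (-366/133 + 3364) = 132 + 447046/133 = 464602/133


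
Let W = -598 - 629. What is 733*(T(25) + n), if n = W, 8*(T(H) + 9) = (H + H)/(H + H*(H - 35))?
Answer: -32616301/36 ≈ -9.0601e+5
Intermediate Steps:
T(H) = -9 + H/(4*(H + H*(-35 + H))) (T(H) = -9 + ((H + H)/(H + H*(H - 35)))/8 = -9 + ((2*H)/(H + H*(-35 + H)))/8 = -9 + (2*H/(H + H*(-35 + H)))/8 = -9 + H/(4*(H + H*(-35 + H))))
W = -1227
n = -1227
733*(T(25) + n) = 733*((1225 - 36*25)/(4*(-34 + 25)) - 1227) = 733*((¼)*(1225 - 900)/(-9) - 1227) = 733*((¼)*(-⅑)*325 - 1227) = 733*(-325/36 - 1227) = 733*(-44497/36) = -32616301/36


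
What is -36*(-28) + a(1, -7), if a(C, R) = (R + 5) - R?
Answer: 1013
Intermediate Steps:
a(C, R) = 5 (a(C, R) = (5 + R) - R = 5)
-36*(-28) + a(1, -7) = -36*(-28) + 5 = 1008 + 5 = 1013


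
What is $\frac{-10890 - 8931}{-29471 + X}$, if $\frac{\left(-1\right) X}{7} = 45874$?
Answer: $\frac{6607}{116863} \approx 0.056536$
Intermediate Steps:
$X = -321118$ ($X = \left(-7\right) 45874 = -321118$)
$\frac{-10890 - 8931}{-29471 + X} = \frac{-10890 - 8931}{-29471 - 321118} = - \frac{19821}{-350589} = \left(-19821\right) \left(- \frac{1}{350589}\right) = \frac{6607}{116863}$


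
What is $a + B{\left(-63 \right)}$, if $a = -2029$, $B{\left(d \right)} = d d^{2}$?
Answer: $-252076$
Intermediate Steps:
$B{\left(d \right)} = d^{3}$
$a + B{\left(-63 \right)} = -2029 + \left(-63\right)^{3} = -2029 - 250047 = -252076$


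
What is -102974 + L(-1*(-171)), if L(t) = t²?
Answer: -73733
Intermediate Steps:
-102974 + L(-1*(-171)) = -102974 + (-1*(-171))² = -102974 + 171² = -102974 + 29241 = -73733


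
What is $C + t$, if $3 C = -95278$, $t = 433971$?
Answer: $\frac{1206635}{3} \approx 4.0221 \cdot 10^{5}$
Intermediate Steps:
$C = - \frac{95278}{3}$ ($C = \frac{1}{3} \left(-95278\right) = - \frac{95278}{3} \approx -31759.0$)
$C + t = - \frac{95278}{3} + 433971 = \frac{1206635}{3}$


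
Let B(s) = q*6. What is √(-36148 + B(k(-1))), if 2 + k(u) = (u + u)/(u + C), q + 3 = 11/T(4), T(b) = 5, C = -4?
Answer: 2*I*√225955/5 ≈ 190.14*I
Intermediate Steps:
q = -⅘ (q = -3 + 11/5 = -⅘ ≈ -0.80000)
k(u) = -2 + 2*u/(-4 + u) (k(u) = -2 + (u + u)/(u - 4) = -2 + (2*u)/(-4 + u) = -2 + 2*u/(-4 + u))
B(s) = -24/5 (B(s) = -⅘*6 = -24/5)
√(-36148 + B(k(-1))) = √(-36148 - 24/5) = √(-180764/5) = 2*I*√225955/5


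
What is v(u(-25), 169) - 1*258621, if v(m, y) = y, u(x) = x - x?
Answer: -258452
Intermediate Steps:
u(x) = 0
v(u(-25), 169) - 1*258621 = 169 - 1*258621 = 169 - 258621 = -258452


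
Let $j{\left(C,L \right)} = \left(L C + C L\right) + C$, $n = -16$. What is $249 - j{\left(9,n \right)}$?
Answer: $528$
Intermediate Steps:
$j{\left(C,L \right)} = C + 2 C L$ ($j{\left(C,L \right)} = \left(C L + C L\right) + C = 2 C L + C = C + 2 C L$)
$249 - j{\left(9,n \right)} = 249 - 9 \left(1 + 2 \left(-16\right)\right) = 249 - 9 \left(1 - 32\right) = 249 - 9 \left(-31\right) = 249 - -279 = 249 + 279 = 528$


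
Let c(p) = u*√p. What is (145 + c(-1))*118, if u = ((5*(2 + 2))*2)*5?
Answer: 17110 + 23600*I ≈ 17110.0 + 23600.0*I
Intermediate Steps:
u = 200 (u = ((5*4)*2)*5 = (20*2)*5 = 40*5 = 200)
c(p) = 200*√p
(145 + c(-1))*118 = (145 + 200*√(-1))*118 = (145 + 200*I)*118 = 17110 + 23600*I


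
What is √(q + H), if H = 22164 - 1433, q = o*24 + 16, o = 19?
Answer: √21203 ≈ 145.61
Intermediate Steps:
q = 472 (q = 19*24 + 16 = 456 + 16 = 472)
H = 20731
√(q + H) = √(472 + 20731) = √21203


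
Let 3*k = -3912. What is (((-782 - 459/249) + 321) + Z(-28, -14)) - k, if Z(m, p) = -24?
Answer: 67824/83 ≈ 817.16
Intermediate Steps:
k = -1304 (k = (⅓)*(-3912) = -1304)
(((-782 - 459/249) + 321) + Z(-28, -14)) - k = (((-782 - 459/249) + 321) - 24) - 1*(-1304) = (((-782 - 459*1/249) + 321) - 24) + 1304 = (((-782 - 153/83) + 321) - 24) + 1304 = ((-65059/83 + 321) - 24) + 1304 = (-38416/83 - 24) + 1304 = -40408/83 + 1304 = 67824/83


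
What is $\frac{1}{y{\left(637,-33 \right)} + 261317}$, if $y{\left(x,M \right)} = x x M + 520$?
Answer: $- \frac{1}{13128540} \approx -7.617 \cdot 10^{-8}$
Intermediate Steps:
$y{\left(x,M \right)} = 520 + M x^{2}$ ($y{\left(x,M \right)} = x^{2} M + 520 = M x^{2} + 520 = 520 + M x^{2}$)
$\frac{1}{y{\left(637,-33 \right)} + 261317} = \frac{1}{\left(520 - 33 \cdot 637^{2}\right) + 261317} = \frac{1}{\left(520 - 13390377\right) + 261317} = \frac{1}{-13389857 + 261317} = \frac{1}{-13128540} = - \frac{1}{13128540}$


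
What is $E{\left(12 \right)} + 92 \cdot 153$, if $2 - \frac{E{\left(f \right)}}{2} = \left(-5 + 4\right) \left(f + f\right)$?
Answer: $14128$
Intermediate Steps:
$E{\left(f \right)} = 4 + 4 f$ ($E{\left(f \right)} = 4 - 2 \left(-5 + 4\right) \left(f + f\right) = 4 - 2 \left(- 2 f\right) = 4 + 4 f$)
$E{\left(12 \right)} + 92 \cdot 153 = \left(4 + 4 \cdot 12\right) + 92 \cdot 153 = \left(4 + 48\right) + 14076 = 52 + 14076 = 14128$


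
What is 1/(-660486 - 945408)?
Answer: -1/1605894 ≈ -6.2271e-7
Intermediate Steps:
1/(-660486 - 945408) = 1/(-1605894) = -1/1605894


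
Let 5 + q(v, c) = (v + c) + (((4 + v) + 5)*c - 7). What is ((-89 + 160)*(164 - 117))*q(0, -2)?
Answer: -106784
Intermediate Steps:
q(v, c) = -12 + c + v + c*(9 + v) (q(v, c) = -5 + ((v + c) + (((4 + v) + 5)*c - 7)) = -5 + ((c + v) + ((9 + v)*c - 7)) = -5 + ((c + v) + (c*(9 + v) - 7)) = -5 + ((c + v) + (-7 + c*(9 + v))) = -5 + (-7 + c + v + c*(9 + v)) = -12 + c + v + c*(9 + v))
((-89 + 160)*(164 - 117))*q(0, -2) = ((-89 + 160)*(164 - 117))*(-12 + 0 + 10*(-2) - 2*0) = (71*47)*(-12 + 0 - 20 + 0) = 3337*(-32) = -106784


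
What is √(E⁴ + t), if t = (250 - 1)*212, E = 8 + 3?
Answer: √67429 ≈ 259.67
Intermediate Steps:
E = 11
t = 52788 (t = 249*212 = 52788)
√(E⁴ + t) = √(11⁴ + 52788) = √(14641 + 52788) = √67429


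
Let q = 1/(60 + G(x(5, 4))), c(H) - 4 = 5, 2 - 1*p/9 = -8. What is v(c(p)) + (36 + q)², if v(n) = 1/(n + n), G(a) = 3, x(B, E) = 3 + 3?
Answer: 10297163/7938 ≈ 1297.2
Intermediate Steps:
x(B, E) = 6
p = 90 (p = 18 - 9*(-8) = 18 + 72 = 90)
c(H) = 9 (c(H) = 4 + 5 = 9)
q = 1/63 (q = 1/(60 + 3) = 1/63 ≈ 0.015873)
v(n) = 1/(2*n)
v(c(p)) + (36 + q)² = (½)/9 + (36 + 1/63)² = (½)*(⅑) + (2269/63)² = 1/18 + 5148361/3969 = 10297163/7938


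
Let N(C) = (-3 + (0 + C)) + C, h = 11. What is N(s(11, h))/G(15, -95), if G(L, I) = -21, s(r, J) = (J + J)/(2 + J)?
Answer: -5/273 ≈ -0.018315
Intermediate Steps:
s(r, J) = 2*J/(2 + J) (s(r, J) = (2*J)/(2 + J) = 2*J/(2 + J))
N(C) = -3 + 2*C (N(C) = (-3 + C) + C = -3 + 2*C)
N(s(11, h))/G(15, -95) = (-3 + 2*(2*11/(2 + 11)))/(-21) = (-3 + 2*(2*11/13))*(-1/21) = (-3 + 2*(2*11*(1/13)))*(-1/21) = (-3 + 2*(22/13))*(-1/21) = (-3 + 44/13)*(-1/21) = (5/13)*(-1/21) = -5/273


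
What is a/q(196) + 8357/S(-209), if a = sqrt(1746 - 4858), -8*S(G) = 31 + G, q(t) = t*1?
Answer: 33428/89 + I*sqrt(778)/98 ≈ 375.6 + 0.28462*I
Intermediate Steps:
q(t) = t
S(G) = -31/8 - G/8 (S(G) = -(31 + G)/8 = -31/8 - G/8)
a = 2*I*sqrt(778) (a = sqrt(-3112) = 2*I*sqrt(778) ≈ 55.785*I)
a/q(196) + 8357/S(-209) = (2*I*sqrt(778))/196 + 8357/(-31/8 - 1/8*(-209)) = (2*I*sqrt(778))*(1/196) + 8357/(-31/8 + 209/8) = I*sqrt(778)/98 + 8357/(89/4) = I*sqrt(778)/98 + 8357*(4/89) = I*sqrt(778)/98 + 33428/89 = 33428/89 + I*sqrt(778)/98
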